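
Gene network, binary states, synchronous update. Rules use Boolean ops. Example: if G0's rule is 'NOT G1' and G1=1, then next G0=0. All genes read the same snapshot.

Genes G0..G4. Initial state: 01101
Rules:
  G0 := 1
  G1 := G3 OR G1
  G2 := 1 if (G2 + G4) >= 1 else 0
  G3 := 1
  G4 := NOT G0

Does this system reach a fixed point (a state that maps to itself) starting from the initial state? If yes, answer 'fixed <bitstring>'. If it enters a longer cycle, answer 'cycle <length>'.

Answer: fixed 11110

Derivation:
Step 0: 01101
Step 1: G0=1(const) G1=G3|G1=0|1=1 G2=(1+1>=1)=1 G3=1(const) G4=NOT G0=NOT 0=1 -> 11111
Step 2: G0=1(const) G1=G3|G1=1|1=1 G2=(1+1>=1)=1 G3=1(const) G4=NOT G0=NOT 1=0 -> 11110
Step 3: G0=1(const) G1=G3|G1=1|1=1 G2=(1+0>=1)=1 G3=1(const) G4=NOT G0=NOT 1=0 -> 11110
Fixed point reached at step 2: 11110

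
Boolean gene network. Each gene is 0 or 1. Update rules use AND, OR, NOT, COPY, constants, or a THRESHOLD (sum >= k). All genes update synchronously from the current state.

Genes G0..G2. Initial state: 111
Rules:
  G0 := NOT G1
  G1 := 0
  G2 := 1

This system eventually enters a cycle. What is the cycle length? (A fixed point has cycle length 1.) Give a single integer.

Step 0: 111
Step 1: G0=NOT G1=NOT 1=0 G1=0(const) G2=1(const) -> 001
Step 2: G0=NOT G1=NOT 0=1 G1=0(const) G2=1(const) -> 101
Step 3: G0=NOT G1=NOT 0=1 G1=0(const) G2=1(const) -> 101
State from step 3 equals state from step 2 -> cycle length 1

Answer: 1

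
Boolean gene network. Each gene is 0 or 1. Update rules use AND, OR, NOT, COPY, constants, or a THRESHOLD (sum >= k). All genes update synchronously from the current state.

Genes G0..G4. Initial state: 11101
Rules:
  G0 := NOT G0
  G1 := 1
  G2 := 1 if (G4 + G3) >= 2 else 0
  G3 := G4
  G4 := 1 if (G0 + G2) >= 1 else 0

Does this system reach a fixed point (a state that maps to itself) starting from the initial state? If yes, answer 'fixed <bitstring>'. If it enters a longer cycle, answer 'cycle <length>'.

Answer: cycle 2

Derivation:
Step 0: 11101
Step 1: G0=NOT G0=NOT 1=0 G1=1(const) G2=(1+0>=2)=0 G3=G4=1 G4=(1+1>=1)=1 -> 01011
Step 2: G0=NOT G0=NOT 0=1 G1=1(const) G2=(1+1>=2)=1 G3=G4=1 G4=(0+0>=1)=0 -> 11110
Step 3: G0=NOT G0=NOT 1=0 G1=1(const) G2=(0+1>=2)=0 G3=G4=0 G4=(1+1>=1)=1 -> 01001
Step 4: G0=NOT G0=NOT 0=1 G1=1(const) G2=(1+0>=2)=0 G3=G4=1 G4=(0+0>=1)=0 -> 11010
Step 5: G0=NOT G0=NOT 1=0 G1=1(const) G2=(0+1>=2)=0 G3=G4=0 G4=(1+0>=1)=1 -> 01001
Cycle of length 2 starting at step 3 -> no fixed point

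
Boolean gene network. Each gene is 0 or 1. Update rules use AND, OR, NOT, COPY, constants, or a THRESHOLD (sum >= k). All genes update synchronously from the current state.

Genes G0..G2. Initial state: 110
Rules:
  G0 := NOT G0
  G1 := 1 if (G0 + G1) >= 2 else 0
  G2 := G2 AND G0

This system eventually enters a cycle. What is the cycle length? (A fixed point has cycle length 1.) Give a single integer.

Step 0: 110
Step 1: G0=NOT G0=NOT 1=0 G1=(1+1>=2)=1 G2=G2&G0=0&1=0 -> 010
Step 2: G0=NOT G0=NOT 0=1 G1=(0+1>=2)=0 G2=G2&G0=0&0=0 -> 100
Step 3: G0=NOT G0=NOT 1=0 G1=(1+0>=2)=0 G2=G2&G0=0&1=0 -> 000
Step 4: G0=NOT G0=NOT 0=1 G1=(0+0>=2)=0 G2=G2&G0=0&0=0 -> 100
State from step 4 equals state from step 2 -> cycle length 2

Answer: 2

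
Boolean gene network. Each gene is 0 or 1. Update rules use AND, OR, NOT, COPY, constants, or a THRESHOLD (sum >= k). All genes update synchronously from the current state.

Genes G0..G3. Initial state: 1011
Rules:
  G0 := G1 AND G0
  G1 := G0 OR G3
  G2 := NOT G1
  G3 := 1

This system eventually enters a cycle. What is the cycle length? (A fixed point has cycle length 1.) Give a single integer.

Answer: 1

Derivation:
Step 0: 1011
Step 1: G0=G1&G0=0&1=0 G1=G0|G3=1|1=1 G2=NOT G1=NOT 0=1 G3=1(const) -> 0111
Step 2: G0=G1&G0=1&0=0 G1=G0|G3=0|1=1 G2=NOT G1=NOT 1=0 G3=1(const) -> 0101
Step 3: G0=G1&G0=1&0=0 G1=G0|G3=0|1=1 G2=NOT G1=NOT 1=0 G3=1(const) -> 0101
State from step 3 equals state from step 2 -> cycle length 1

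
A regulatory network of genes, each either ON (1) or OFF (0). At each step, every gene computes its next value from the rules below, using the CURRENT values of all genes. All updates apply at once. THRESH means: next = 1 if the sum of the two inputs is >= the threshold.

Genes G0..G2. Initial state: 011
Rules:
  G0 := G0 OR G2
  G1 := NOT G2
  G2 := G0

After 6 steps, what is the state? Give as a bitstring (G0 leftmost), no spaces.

Step 1: G0=G0|G2=0|1=1 G1=NOT G2=NOT 1=0 G2=G0=0 -> 100
Step 2: G0=G0|G2=1|0=1 G1=NOT G2=NOT 0=1 G2=G0=1 -> 111
Step 3: G0=G0|G2=1|1=1 G1=NOT G2=NOT 1=0 G2=G0=1 -> 101
Step 4: G0=G0|G2=1|1=1 G1=NOT G2=NOT 1=0 G2=G0=1 -> 101
Step 5: G0=G0|G2=1|1=1 G1=NOT G2=NOT 1=0 G2=G0=1 -> 101
Step 6: G0=G0|G2=1|1=1 G1=NOT G2=NOT 1=0 G2=G0=1 -> 101

101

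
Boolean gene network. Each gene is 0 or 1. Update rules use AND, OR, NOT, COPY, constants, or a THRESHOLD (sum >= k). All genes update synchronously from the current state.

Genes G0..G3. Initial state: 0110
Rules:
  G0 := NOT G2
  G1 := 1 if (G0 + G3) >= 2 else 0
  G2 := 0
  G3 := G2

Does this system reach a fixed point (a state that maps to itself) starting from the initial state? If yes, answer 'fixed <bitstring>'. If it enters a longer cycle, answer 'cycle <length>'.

Step 0: 0110
Step 1: G0=NOT G2=NOT 1=0 G1=(0+0>=2)=0 G2=0(const) G3=G2=1 -> 0001
Step 2: G0=NOT G2=NOT 0=1 G1=(0+1>=2)=0 G2=0(const) G3=G2=0 -> 1000
Step 3: G0=NOT G2=NOT 0=1 G1=(1+0>=2)=0 G2=0(const) G3=G2=0 -> 1000
Fixed point reached at step 2: 1000

Answer: fixed 1000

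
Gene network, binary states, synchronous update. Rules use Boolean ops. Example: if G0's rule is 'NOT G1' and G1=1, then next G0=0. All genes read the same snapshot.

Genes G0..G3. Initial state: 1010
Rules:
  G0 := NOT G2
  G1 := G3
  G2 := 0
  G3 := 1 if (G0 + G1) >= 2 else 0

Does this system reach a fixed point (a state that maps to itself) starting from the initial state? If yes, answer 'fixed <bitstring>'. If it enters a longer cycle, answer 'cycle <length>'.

Answer: fixed 1000

Derivation:
Step 0: 1010
Step 1: G0=NOT G2=NOT 1=0 G1=G3=0 G2=0(const) G3=(1+0>=2)=0 -> 0000
Step 2: G0=NOT G2=NOT 0=1 G1=G3=0 G2=0(const) G3=(0+0>=2)=0 -> 1000
Step 3: G0=NOT G2=NOT 0=1 G1=G3=0 G2=0(const) G3=(1+0>=2)=0 -> 1000
Fixed point reached at step 2: 1000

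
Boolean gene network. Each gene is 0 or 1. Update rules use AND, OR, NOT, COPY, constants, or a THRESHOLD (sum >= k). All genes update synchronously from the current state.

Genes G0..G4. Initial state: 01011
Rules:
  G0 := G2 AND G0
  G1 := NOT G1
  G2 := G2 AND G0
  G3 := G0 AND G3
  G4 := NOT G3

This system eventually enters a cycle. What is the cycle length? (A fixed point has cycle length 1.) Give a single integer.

Answer: 2

Derivation:
Step 0: 01011
Step 1: G0=G2&G0=0&0=0 G1=NOT G1=NOT 1=0 G2=G2&G0=0&0=0 G3=G0&G3=0&1=0 G4=NOT G3=NOT 1=0 -> 00000
Step 2: G0=G2&G0=0&0=0 G1=NOT G1=NOT 0=1 G2=G2&G0=0&0=0 G3=G0&G3=0&0=0 G4=NOT G3=NOT 0=1 -> 01001
Step 3: G0=G2&G0=0&0=0 G1=NOT G1=NOT 1=0 G2=G2&G0=0&0=0 G3=G0&G3=0&0=0 G4=NOT G3=NOT 0=1 -> 00001
Step 4: G0=G2&G0=0&0=0 G1=NOT G1=NOT 0=1 G2=G2&G0=0&0=0 G3=G0&G3=0&0=0 G4=NOT G3=NOT 0=1 -> 01001
State from step 4 equals state from step 2 -> cycle length 2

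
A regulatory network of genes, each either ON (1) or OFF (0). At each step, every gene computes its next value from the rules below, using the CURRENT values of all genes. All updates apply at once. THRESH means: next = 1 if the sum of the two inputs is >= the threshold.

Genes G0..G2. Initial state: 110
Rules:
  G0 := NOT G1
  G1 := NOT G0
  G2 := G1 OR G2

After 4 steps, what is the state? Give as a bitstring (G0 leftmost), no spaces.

Step 1: G0=NOT G1=NOT 1=0 G1=NOT G0=NOT 1=0 G2=G1|G2=1|0=1 -> 001
Step 2: G0=NOT G1=NOT 0=1 G1=NOT G0=NOT 0=1 G2=G1|G2=0|1=1 -> 111
Step 3: G0=NOT G1=NOT 1=0 G1=NOT G0=NOT 1=0 G2=G1|G2=1|1=1 -> 001
Step 4: G0=NOT G1=NOT 0=1 G1=NOT G0=NOT 0=1 G2=G1|G2=0|1=1 -> 111

111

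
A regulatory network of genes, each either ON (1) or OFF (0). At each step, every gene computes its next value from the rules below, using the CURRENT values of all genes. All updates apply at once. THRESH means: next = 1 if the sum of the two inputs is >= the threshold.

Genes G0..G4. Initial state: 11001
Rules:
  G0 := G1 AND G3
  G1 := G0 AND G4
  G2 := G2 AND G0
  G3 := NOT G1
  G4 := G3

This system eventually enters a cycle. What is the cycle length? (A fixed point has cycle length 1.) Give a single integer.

Answer: 1

Derivation:
Step 0: 11001
Step 1: G0=G1&G3=1&0=0 G1=G0&G4=1&1=1 G2=G2&G0=0&1=0 G3=NOT G1=NOT 1=0 G4=G3=0 -> 01000
Step 2: G0=G1&G3=1&0=0 G1=G0&G4=0&0=0 G2=G2&G0=0&0=0 G3=NOT G1=NOT 1=0 G4=G3=0 -> 00000
Step 3: G0=G1&G3=0&0=0 G1=G0&G4=0&0=0 G2=G2&G0=0&0=0 G3=NOT G1=NOT 0=1 G4=G3=0 -> 00010
Step 4: G0=G1&G3=0&1=0 G1=G0&G4=0&0=0 G2=G2&G0=0&0=0 G3=NOT G1=NOT 0=1 G4=G3=1 -> 00011
Step 5: G0=G1&G3=0&1=0 G1=G0&G4=0&1=0 G2=G2&G0=0&0=0 G3=NOT G1=NOT 0=1 G4=G3=1 -> 00011
State from step 5 equals state from step 4 -> cycle length 1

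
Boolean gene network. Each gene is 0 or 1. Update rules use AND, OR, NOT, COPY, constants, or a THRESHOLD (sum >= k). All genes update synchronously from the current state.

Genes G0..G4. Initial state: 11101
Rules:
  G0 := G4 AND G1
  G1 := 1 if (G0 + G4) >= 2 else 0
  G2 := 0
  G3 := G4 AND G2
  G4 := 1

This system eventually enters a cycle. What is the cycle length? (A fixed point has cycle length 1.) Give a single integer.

Answer: 1

Derivation:
Step 0: 11101
Step 1: G0=G4&G1=1&1=1 G1=(1+1>=2)=1 G2=0(const) G3=G4&G2=1&1=1 G4=1(const) -> 11011
Step 2: G0=G4&G1=1&1=1 G1=(1+1>=2)=1 G2=0(const) G3=G4&G2=1&0=0 G4=1(const) -> 11001
Step 3: G0=G4&G1=1&1=1 G1=(1+1>=2)=1 G2=0(const) G3=G4&G2=1&0=0 G4=1(const) -> 11001
State from step 3 equals state from step 2 -> cycle length 1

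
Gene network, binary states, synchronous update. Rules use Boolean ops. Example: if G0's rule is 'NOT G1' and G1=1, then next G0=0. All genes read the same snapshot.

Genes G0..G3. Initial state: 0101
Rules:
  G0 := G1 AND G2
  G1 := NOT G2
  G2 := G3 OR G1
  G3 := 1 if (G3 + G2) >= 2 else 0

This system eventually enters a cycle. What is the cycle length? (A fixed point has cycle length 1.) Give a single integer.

Step 0: 0101
Step 1: G0=G1&G2=1&0=0 G1=NOT G2=NOT 0=1 G2=G3|G1=1|1=1 G3=(1+0>=2)=0 -> 0110
Step 2: G0=G1&G2=1&1=1 G1=NOT G2=NOT 1=0 G2=G3|G1=0|1=1 G3=(0+1>=2)=0 -> 1010
Step 3: G0=G1&G2=0&1=0 G1=NOT G2=NOT 1=0 G2=G3|G1=0|0=0 G3=(0+1>=2)=0 -> 0000
Step 4: G0=G1&G2=0&0=0 G1=NOT G2=NOT 0=1 G2=G3|G1=0|0=0 G3=(0+0>=2)=0 -> 0100
Step 5: G0=G1&G2=1&0=0 G1=NOT G2=NOT 0=1 G2=G3|G1=0|1=1 G3=(0+0>=2)=0 -> 0110
State from step 5 equals state from step 1 -> cycle length 4

Answer: 4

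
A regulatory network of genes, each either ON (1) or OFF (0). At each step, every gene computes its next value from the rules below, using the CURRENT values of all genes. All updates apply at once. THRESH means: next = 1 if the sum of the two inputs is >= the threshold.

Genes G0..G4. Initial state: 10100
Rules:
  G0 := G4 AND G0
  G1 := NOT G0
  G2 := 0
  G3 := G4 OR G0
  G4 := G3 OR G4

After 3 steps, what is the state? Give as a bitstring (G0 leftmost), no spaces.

Step 1: G0=G4&G0=0&1=0 G1=NOT G0=NOT 1=0 G2=0(const) G3=G4|G0=0|1=1 G4=G3|G4=0|0=0 -> 00010
Step 2: G0=G4&G0=0&0=0 G1=NOT G0=NOT 0=1 G2=0(const) G3=G4|G0=0|0=0 G4=G3|G4=1|0=1 -> 01001
Step 3: G0=G4&G0=1&0=0 G1=NOT G0=NOT 0=1 G2=0(const) G3=G4|G0=1|0=1 G4=G3|G4=0|1=1 -> 01011

01011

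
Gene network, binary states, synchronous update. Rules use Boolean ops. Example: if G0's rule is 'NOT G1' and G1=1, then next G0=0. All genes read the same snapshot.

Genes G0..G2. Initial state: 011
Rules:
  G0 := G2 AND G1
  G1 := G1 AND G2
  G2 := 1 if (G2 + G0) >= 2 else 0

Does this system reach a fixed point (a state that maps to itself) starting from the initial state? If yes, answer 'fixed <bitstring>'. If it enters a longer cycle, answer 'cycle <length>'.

Step 0: 011
Step 1: G0=G2&G1=1&1=1 G1=G1&G2=1&1=1 G2=(1+0>=2)=0 -> 110
Step 2: G0=G2&G1=0&1=0 G1=G1&G2=1&0=0 G2=(0+1>=2)=0 -> 000
Step 3: G0=G2&G1=0&0=0 G1=G1&G2=0&0=0 G2=(0+0>=2)=0 -> 000
Fixed point reached at step 2: 000

Answer: fixed 000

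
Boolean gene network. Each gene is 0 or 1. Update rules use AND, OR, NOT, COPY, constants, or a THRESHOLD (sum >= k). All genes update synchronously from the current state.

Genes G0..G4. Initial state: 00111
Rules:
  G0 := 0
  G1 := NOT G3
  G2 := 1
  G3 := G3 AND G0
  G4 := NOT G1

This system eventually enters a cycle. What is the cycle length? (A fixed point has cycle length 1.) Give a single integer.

Step 0: 00111
Step 1: G0=0(const) G1=NOT G3=NOT 1=0 G2=1(const) G3=G3&G0=1&0=0 G4=NOT G1=NOT 0=1 -> 00101
Step 2: G0=0(const) G1=NOT G3=NOT 0=1 G2=1(const) G3=G3&G0=0&0=0 G4=NOT G1=NOT 0=1 -> 01101
Step 3: G0=0(const) G1=NOT G3=NOT 0=1 G2=1(const) G3=G3&G0=0&0=0 G4=NOT G1=NOT 1=0 -> 01100
Step 4: G0=0(const) G1=NOT G3=NOT 0=1 G2=1(const) G3=G3&G0=0&0=0 G4=NOT G1=NOT 1=0 -> 01100
State from step 4 equals state from step 3 -> cycle length 1

Answer: 1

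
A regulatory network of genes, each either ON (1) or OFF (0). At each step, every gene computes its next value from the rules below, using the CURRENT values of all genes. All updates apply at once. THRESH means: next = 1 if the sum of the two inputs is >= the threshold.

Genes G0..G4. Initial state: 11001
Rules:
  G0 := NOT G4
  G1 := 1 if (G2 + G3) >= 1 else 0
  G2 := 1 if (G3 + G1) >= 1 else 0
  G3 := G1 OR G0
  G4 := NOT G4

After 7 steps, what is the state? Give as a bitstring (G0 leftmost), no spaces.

Step 1: G0=NOT G4=NOT 1=0 G1=(0+0>=1)=0 G2=(0+1>=1)=1 G3=G1|G0=1|1=1 G4=NOT G4=NOT 1=0 -> 00110
Step 2: G0=NOT G4=NOT 0=1 G1=(1+1>=1)=1 G2=(1+0>=1)=1 G3=G1|G0=0|0=0 G4=NOT G4=NOT 0=1 -> 11101
Step 3: G0=NOT G4=NOT 1=0 G1=(1+0>=1)=1 G2=(0+1>=1)=1 G3=G1|G0=1|1=1 G4=NOT G4=NOT 1=0 -> 01110
Step 4: G0=NOT G4=NOT 0=1 G1=(1+1>=1)=1 G2=(1+1>=1)=1 G3=G1|G0=1|0=1 G4=NOT G4=NOT 0=1 -> 11111
Step 5: G0=NOT G4=NOT 1=0 G1=(1+1>=1)=1 G2=(1+1>=1)=1 G3=G1|G0=1|1=1 G4=NOT G4=NOT 1=0 -> 01110
Step 6: G0=NOT G4=NOT 0=1 G1=(1+1>=1)=1 G2=(1+1>=1)=1 G3=G1|G0=1|0=1 G4=NOT G4=NOT 0=1 -> 11111
Step 7: G0=NOT G4=NOT 1=0 G1=(1+1>=1)=1 G2=(1+1>=1)=1 G3=G1|G0=1|1=1 G4=NOT G4=NOT 1=0 -> 01110

01110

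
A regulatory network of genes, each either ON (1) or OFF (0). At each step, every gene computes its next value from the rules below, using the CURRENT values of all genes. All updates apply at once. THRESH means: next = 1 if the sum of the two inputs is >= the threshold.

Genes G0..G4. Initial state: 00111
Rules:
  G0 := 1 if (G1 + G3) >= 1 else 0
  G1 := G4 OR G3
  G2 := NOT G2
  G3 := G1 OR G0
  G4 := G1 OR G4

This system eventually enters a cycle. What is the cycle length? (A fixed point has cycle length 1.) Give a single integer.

Step 0: 00111
Step 1: G0=(0+1>=1)=1 G1=G4|G3=1|1=1 G2=NOT G2=NOT 1=0 G3=G1|G0=0|0=0 G4=G1|G4=0|1=1 -> 11001
Step 2: G0=(1+0>=1)=1 G1=G4|G3=1|0=1 G2=NOT G2=NOT 0=1 G3=G1|G0=1|1=1 G4=G1|G4=1|1=1 -> 11111
Step 3: G0=(1+1>=1)=1 G1=G4|G3=1|1=1 G2=NOT G2=NOT 1=0 G3=G1|G0=1|1=1 G4=G1|G4=1|1=1 -> 11011
Step 4: G0=(1+1>=1)=1 G1=G4|G3=1|1=1 G2=NOT G2=NOT 0=1 G3=G1|G0=1|1=1 G4=G1|G4=1|1=1 -> 11111
State from step 4 equals state from step 2 -> cycle length 2

Answer: 2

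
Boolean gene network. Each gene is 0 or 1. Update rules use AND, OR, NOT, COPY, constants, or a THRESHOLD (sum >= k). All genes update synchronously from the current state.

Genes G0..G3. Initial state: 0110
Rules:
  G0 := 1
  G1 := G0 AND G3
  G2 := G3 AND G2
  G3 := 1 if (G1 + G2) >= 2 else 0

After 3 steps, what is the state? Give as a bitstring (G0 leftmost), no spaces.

Step 1: G0=1(const) G1=G0&G3=0&0=0 G2=G3&G2=0&1=0 G3=(1+1>=2)=1 -> 1001
Step 2: G0=1(const) G1=G0&G3=1&1=1 G2=G3&G2=1&0=0 G3=(0+0>=2)=0 -> 1100
Step 3: G0=1(const) G1=G0&G3=1&0=0 G2=G3&G2=0&0=0 G3=(1+0>=2)=0 -> 1000

1000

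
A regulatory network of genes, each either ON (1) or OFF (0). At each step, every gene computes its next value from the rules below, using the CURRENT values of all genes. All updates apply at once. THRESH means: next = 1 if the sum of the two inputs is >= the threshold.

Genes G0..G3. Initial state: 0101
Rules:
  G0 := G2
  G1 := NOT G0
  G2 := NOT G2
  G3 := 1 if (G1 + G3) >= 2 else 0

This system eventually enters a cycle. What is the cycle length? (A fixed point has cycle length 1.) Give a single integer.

Answer: 2

Derivation:
Step 0: 0101
Step 1: G0=G2=0 G1=NOT G0=NOT 0=1 G2=NOT G2=NOT 0=1 G3=(1+1>=2)=1 -> 0111
Step 2: G0=G2=1 G1=NOT G0=NOT 0=1 G2=NOT G2=NOT 1=0 G3=(1+1>=2)=1 -> 1101
Step 3: G0=G2=0 G1=NOT G0=NOT 1=0 G2=NOT G2=NOT 0=1 G3=(1+1>=2)=1 -> 0011
Step 4: G0=G2=1 G1=NOT G0=NOT 0=1 G2=NOT G2=NOT 1=0 G3=(0+1>=2)=0 -> 1100
Step 5: G0=G2=0 G1=NOT G0=NOT 1=0 G2=NOT G2=NOT 0=1 G3=(1+0>=2)=0 -> 0010
Step 6: G0=G2=1 G1=NOT G0=NOT 0=1 G2=NOT G2=NOT 1=0 G3=(0+0>=2)=0 -> 1100
State from step 6 equals state from step 4 -> cycle length 2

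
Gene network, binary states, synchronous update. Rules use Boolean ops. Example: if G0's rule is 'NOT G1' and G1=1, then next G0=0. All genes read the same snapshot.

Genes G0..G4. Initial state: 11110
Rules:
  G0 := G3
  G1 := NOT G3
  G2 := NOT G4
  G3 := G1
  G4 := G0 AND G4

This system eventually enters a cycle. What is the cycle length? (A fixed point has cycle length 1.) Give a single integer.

Answer: 4

Derivation:
Step 0: 11110
Step 1: G0=G3=1 G1=NOT G3=NOT 1=0 G2=NOT G4=NOT 0=1 G3=G1=1 G4=G0&G4=1&0=0 -> 10110
Step 2: G0=G3=1 G1=NOT G3=NOT 1=0 G2=NOT G4=NOT 0=1 G3=G1=0 G4=G0&G4=1&0=0 -> 10100
Step 3: G0=G3=0 G1=NOT G3=NOT 0=1 G2=NOT G4=NOT 0=1 G3=G1=0 G4=G0&G4=1&0=0 -> 01100
Step 4: G0=G3=0 G1=NOT G3=NOT 0=1 G2=NOT G4=NOT 0=1 G3=G1=1 G4=G0&G4=0&0=0 -> 01110
Step 5: G0=G3=1 G1=NOT G3=NOT 1=0 G2=NOT G4=NOT 0=1 G3=G1=1 G4=G0&G4=0&0=0 -> 10110
State from step 5 equals state from step 1 -> cycle length 4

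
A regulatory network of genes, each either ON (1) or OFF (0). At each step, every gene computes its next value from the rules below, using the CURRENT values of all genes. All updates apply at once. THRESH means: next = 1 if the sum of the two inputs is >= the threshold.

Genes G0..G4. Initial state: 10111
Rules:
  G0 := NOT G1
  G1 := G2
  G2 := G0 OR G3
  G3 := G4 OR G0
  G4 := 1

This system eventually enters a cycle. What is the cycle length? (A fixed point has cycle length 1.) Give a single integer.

Step 0: 10111
Step 1: G0=NOT G1=NOT 0=1 G1=G2=1 G2=G0|G3=1|1=1 G3=G4|G0=1|1=1 G4=1(const) -> 11111
Step 2: G0=NOT G1=NOT 1=0 G1=G2=1 G2=G0|G3=1|1=1 G3=G4|G0=1|1=1 G4=1(const) -> 01111
Step 3: G0=NOT G1=NOT 1=0 G1=G2=1 G2=G0|G3=0|1=1 G3=G4|G0=1|0=1 G4=1(const) -> 01111
State from step 3 equals state from step 2 -> cycle length 1

Answer: 1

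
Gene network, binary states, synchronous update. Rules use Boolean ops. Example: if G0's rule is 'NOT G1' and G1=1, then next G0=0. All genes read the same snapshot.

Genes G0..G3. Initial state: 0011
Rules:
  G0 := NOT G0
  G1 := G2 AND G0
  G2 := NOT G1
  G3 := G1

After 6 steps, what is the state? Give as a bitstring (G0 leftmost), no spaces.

Step 1: G0=NOT G0=NOT 0=1 G1=G2&G0=1&0=0 G2=NOT G1=NOT 0=1 G3=G1=0 -> 1010
Step 2: G0=NOT G0=NOT 1=0 G1=G2&G0=1&1=1 G2=NOT G1=NOT 0=1 G3=G1=0 -> 0110
Step 3: G0=NOT G0=NOT 0=1 G1=G2&G0=1&0=0 G2=NOT G1=NOT 1=0 G3=G1=1 -> 1001
Step 4: G0=NOT G0=NOT 1=0 G1=G2&G0=0&1=0 G2=NOT G1=NOT 0=1 G3=G1=0 -> 0010
Step 5: G0=NOT G0=NOT 0=1 G1=G2&G0=1&0=0 G2=NOT G1=NOT 0=1 G3=G1=0 -> 1010
Step 6: G0=NOT G0=NOT 1=0 G1=G2&G0=1&1=1 G2=NOT G1=NOT 0=1 G3=G1=0 -> 0110

0110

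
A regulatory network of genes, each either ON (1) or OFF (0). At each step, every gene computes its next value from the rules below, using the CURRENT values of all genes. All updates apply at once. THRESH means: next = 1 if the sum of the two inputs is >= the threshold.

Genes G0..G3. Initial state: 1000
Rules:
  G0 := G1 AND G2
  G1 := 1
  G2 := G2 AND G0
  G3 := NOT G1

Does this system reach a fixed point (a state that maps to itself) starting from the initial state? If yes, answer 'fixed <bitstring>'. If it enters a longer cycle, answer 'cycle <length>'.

Answer: fixed 0100

Derivation:
Step 0: 1000
Step 1: G0=G1&G2=0&0=0 G1=1(const) G2=G2&G0=0&1=0 G3=NOT G1=NOT 0=1 -> 0101
Step 2: G0=G1&G2=1&0=0 G1=1(const) G2=G2&G0=0&0=0 G3=NOT G1=NOT 1=0 -> 0100
Step 3: G0=G1&G2=1&0=0 G1=1(const) G2=G2&G0=0&0=0 G3=NOT G1=NOT 1=0 -> 0100
Fixed point reached at step 2: 0100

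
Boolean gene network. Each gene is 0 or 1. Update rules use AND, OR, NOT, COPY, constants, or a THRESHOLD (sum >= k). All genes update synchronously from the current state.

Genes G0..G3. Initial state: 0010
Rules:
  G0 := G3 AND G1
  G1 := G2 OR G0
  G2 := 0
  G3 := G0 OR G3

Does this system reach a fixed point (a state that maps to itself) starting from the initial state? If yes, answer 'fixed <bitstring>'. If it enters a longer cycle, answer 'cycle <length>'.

Answer: fixed 0000

Derivation:
Step 0: 0010
Step 1: G0=G3&G1=0&0=0 G1=G2|G0=1|0=1 G2=0(const) G3=G0|G3=0|0=0 -> 0100
Step 2: G0=G3&G1=0&1=0 G1=G2|G0=0|0=0 G2=0(const) G3=G0|G3=0|0=0 -> 0000
Step 3: G0=G3&G1=0&0=0 G1=G2|G0=0|0=0 G2=0(const) G3=G0|G3=0|0=0 -> 0000
Fixed point reached at step 2: 0000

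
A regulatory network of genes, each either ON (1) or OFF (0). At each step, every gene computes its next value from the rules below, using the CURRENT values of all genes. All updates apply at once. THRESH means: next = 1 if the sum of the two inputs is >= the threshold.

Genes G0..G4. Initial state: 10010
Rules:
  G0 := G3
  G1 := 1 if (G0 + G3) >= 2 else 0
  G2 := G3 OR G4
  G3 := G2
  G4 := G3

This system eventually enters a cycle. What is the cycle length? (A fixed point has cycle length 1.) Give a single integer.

Answer: 1

Derivation:
Step 0: 10010
Step 1: G0=G3=1 G1=(1+1>=2)=1 G2=G3|G4=1|0=1 G3=G2=0 G4=G3=1 -> 11101
Step 2: G0=G3=0 G1=(1+0>=2)=0 G2=G3|G4=0|1=1 G3=G2=1 G4=G3=0 -> 00110
Step 3: G0=G3=1 G1=(0+1>=2)=0 G2=G3|G4=1|0=1 G3=G2=1 G4=G3=1 -> 10111
Step 4: G0=G3=1 G1=(1+1>=2)=1 G2=G3|G4=1|1=1 G3=G2=1 G4=G3=1 -> 11111
Step 5: G0=G3=1 G1=(1+1>=2)=1 G2=G3|G4=1|1=1 G3=G2=1 G4=G3=1 -> 11111
State from step 5 equals state from step 4 -> cycle length 1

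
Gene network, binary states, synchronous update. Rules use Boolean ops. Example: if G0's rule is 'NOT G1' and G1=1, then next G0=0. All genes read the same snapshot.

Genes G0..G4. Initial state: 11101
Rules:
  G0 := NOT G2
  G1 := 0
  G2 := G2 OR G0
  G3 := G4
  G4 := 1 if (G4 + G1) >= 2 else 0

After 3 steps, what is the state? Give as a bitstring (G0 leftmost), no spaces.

Step 1: G0=NOT G2=NOT 1=0 G1=0(const) G2=G2|G0=1|1=1 G3=G4=1 G4=(1+1>=2)=1 -> 00111
Step 2: G0=NOT G2=NOT 1=0 G1=0(const) G2=G2|G0=1|0=1 G3=G4=1 G4=(1+0>=2)=0 -> 00110
Step 3: G0=NOT G2=NOT 1=0 G1=0(const) G2=G2|G0=1|0=1 G3=G4=0 G4=(0+0>=2)=0 -> 00100

00100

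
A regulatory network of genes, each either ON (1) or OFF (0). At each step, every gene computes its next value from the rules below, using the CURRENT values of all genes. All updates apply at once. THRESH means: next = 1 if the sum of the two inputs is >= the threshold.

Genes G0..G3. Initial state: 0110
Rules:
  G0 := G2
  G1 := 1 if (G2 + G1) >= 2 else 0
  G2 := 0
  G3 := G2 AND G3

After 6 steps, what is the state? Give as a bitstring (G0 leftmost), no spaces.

Step 1: G0=G2=1 G1=(1+1>=2)=1 G2=0(const) G3=G2&G3=1&0=0 -> 1100
Step 2: G0=G2=0 G1=(0+1>=2)=0 G2=0(const) G3=G2&G3=0&0=0 -> 0000
Step 3: G0=G2=0 G1=(0+0>=2)=0 G2=0(const) G3=G2&G3=0&0=0 -> 0000
Step 4: G0=G2=0 G1=(0+0>=2)=0 G2=0(const) G3=G2&G3=0&0=0 -> 0000
Step 5: G0=G2=0 G1=(0+0>=2)=0 G2=0(const) G3=G2&G3=0&0=0 -> 0000
Step 6: G0=G2=0 G1=(0+0>=2)=0 G2=0(const) G3=G2&G3=0&0=0 -> 0000

0000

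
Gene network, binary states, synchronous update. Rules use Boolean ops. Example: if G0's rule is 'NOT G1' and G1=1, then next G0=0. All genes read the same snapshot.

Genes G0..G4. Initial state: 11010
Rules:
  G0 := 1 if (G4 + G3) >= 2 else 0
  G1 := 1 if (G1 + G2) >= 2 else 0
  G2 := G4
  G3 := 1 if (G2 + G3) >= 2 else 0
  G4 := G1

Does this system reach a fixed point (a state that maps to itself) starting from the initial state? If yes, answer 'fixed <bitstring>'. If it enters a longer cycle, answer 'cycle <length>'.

Answer: fixed 00000

Derivation:
Step 0: 11010
Step 1: G0=(0+1>=2)=0 G1=(1+0>=2)=0 G2=G4=0 G3=(0+1>=2)=0 G4=G1=1 -> 00001
Step 2: G0=(1+0>=2)=0 G1=(0+0>=2)=0 G2=G4=1 G3=(0+0>=2)=0 G4=G1=0 -> 00100
Step 3: G0=(0+0>=2)=0 G1=(0+1>=2)=0 G2=G4=0 G3=(1+0>=2)=0 G4=G1=0 -> 00000
Step 4: G0=(0+0>=2)=0 G1=(0+0>=2)=0 G2=G4=0 G3=(0+0>=2)=0 G4=G1=0 -> 00000
Fixed point reached at step 3: 00000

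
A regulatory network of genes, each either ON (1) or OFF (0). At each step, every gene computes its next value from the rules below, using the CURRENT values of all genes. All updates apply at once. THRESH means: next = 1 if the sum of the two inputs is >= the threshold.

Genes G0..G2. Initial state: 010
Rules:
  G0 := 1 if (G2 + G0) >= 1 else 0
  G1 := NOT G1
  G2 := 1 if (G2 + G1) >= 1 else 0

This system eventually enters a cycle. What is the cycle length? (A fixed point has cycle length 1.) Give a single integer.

Step 0: 010
Step 1: G0=(0+0>=1)=0 G1=NOT G1=NOT 1=0 G2=(0+1>=1)=1 -> 001
Step 2: G0=(1+0>=1)=1 G1=NOT G1=NOT 0=1 G2=(1+0>=1)=1 -> 111
Step 3: G0=(1+1>=1)=1 G1=NOT G1=NOT 1=0 G2=(1+1>=1)=1 -> 101
Step 4: G0=(1+1>=1)=1 G1=NOT G1=NOT 0=1 G2=(1+0>=1)=1 -> 111
State from step 4 equals state from step 2 -> cycle length 2

Answer: 2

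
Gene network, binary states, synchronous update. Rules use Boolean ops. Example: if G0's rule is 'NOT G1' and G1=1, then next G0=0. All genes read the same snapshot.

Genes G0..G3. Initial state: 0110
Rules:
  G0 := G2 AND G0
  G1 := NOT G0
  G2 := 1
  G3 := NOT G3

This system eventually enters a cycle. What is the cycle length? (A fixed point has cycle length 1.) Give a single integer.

Step 0: 0110
Step 1: G0=G2&G0=1&0=0 G1=NOT G0=NOT 0=1 G2=1(const) G3=NOT G3=NOT 0=1 -> 0111
Step 2: G0=G2&G0=1&0=0 G1=NOT G0=NOT 0=1 G2=1(const) G3=NOT G3=NOT 1=0 -> 0110
State from step 2 equals state from step 0 -> cycle length 2

Answer: 2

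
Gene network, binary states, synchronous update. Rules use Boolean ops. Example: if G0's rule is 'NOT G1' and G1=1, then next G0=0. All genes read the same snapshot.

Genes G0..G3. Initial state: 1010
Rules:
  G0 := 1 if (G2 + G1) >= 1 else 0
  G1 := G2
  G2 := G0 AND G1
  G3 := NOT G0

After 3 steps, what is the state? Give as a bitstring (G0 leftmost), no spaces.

Step 1: G0=(1+0>=1)=1 G1=G2=1 G2=G0&G1=1&0=0 G3=NOT G0=NOT 1=0 -> 1100
Step 2: G0=(0+1>=1)=1 G1=G2=0 G2=G0&G1=1&1=1 G3=NOT G0=NOT 1=0 -> 1010
Step 3: G0=(1+0>=1)=1 G1=G2=1 G2=G0&G1=1&0=0 G3=NOT G0=NOT 1=0 -> 1100

1100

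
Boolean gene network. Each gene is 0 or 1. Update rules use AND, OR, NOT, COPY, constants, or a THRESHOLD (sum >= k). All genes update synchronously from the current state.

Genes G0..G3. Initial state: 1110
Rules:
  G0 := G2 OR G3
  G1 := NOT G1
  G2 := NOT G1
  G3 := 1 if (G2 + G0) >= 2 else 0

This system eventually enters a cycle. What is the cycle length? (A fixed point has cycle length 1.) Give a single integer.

Answer: 2

Derivation:
Step 0: 1110
Step 1: G0=G2|G3=1|0=1 G1=NOT G1=NOT 1=0 G2=NOT G1=NOT 1=0 G3=(1+1>=2)=1 -> 1001
Step 2: G0=G2|G3=0|1=1 G1=NOT G1=NOT 0=1 G2=NOT G1=NOT 0=1 G3=(0+1>=2)=0 -> 1110
State from step 2 equals state from step 0 -> cycle length 2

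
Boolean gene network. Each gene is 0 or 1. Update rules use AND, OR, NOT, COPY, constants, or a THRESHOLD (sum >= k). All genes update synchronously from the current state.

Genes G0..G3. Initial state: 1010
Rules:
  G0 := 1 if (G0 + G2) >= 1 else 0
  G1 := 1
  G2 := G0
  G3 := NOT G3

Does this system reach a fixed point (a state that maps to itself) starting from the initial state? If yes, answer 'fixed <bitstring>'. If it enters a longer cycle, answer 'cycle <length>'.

Step 0: 1010
Step 1: G0=(1+1>=1)=1 G1=1(const) G2=G0=1 G3=NOT G3=NOT 0=1 -> 1111
Step 2: G0=(1+1>=1)=1 G1=1(const) G2=G0=1 G3=NOT G3=NOT 1=0 -> 1110
Step 3: G0=(1+1>=1)=1 G1=1(const) G2=G0=1 G3=NOT G3=NOT 0=1 -> 1111
Cycle of length 2 starting at step 1 -> no fixed point

Answer: cycle 2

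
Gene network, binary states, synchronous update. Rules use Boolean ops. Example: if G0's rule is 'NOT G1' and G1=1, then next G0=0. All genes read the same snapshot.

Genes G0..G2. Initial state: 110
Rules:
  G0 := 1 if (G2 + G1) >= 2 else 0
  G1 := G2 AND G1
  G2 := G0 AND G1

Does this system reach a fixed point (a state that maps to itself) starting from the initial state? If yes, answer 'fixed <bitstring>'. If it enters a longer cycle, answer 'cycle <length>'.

Step 0: 110
Step 1: G0=(0+1>=2)=0 G1=G2&G1=0&1=0 G2=G0&G1=1&1=1 -> 001
Step 2: G0=(1+0>=2)=0 G1=G2&G1=1&0=0 G2=G0&G1=0&0=0 -> 000
Step 3: G0=(0+0>=2)=0 G1=G2&G1=0&0=0 G2=G0&G1=0&0=0 -> 000
Fixed point reached at step 2: 000

Answer: fixed 000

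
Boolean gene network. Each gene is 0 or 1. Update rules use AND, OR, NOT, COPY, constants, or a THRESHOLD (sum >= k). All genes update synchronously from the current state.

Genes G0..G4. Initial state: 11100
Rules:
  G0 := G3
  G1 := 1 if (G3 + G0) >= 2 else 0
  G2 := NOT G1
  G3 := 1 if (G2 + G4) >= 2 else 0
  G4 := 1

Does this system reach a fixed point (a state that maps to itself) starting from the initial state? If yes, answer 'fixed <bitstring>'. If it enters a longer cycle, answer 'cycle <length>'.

Step 0: 11100
Step 1: G0=G3=0 G1=(0+1>=2)=0 G2=NOT G1=NOT 1=0 G3=(1+0>=2)=0 G4=1(const) -> 00001
Step 2: G0=G3=0 G1=(0+0>=2)=0 G2=NOT G1=NOT 0=1 G3=(0+1>=2)=0 G4=1(const) -> 00101
Step 3: G0=G3=0 G1=(0+0>=2)=0 G2=NOT G1=NOT 0=1 G3=(1+1>=2)=1 G4=1(const) -> 00111
Step 4: G0=G3=1 G1=(1+0>=2)=0 G2=NOT G1=NOT 0=1 G3=(1+1>=2)=1 G4=1(const) -> 10111
Step 5: G0=G3=1 G1=(1+1>=2)=1 G2=NOT G1=NOT 0=1 G3=(1+1>=2)=1 G4=1(const) -> 11111
Step 6: G0=G3=1 G1=(1+1>=2)=1 G2=NOT G1=NOT 1=0 G3=(1+1>=2)=1 G4=1(const) -> 11011
Step 7: G0=G3=1 G1=(1+1>=2)=1 G2=NOT G1=NOT 1=0 G3=(0+1>=2)=0 G4=1(const) -> 11001
Step 8: G0=G3=0 G1=(0+1>=2)=0 G2=NOT G1=NOT 1=0 G3=(0+1>=2)=0 G4=1(const) -> 00001
Cycle of length 7 starting at step 1 -> no fixed point

Answer: cycle 7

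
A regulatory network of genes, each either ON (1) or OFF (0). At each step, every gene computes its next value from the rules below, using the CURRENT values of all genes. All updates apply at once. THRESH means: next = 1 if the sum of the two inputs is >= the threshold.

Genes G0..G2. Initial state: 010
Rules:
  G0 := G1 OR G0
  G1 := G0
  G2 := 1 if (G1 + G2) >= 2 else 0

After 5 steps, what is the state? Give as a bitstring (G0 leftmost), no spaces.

Step 1: G0=G1|G0=1|0=1 G1=G0=0 G2=(1+0>=2)=0 -> 100
Step 2: G0=G1|G0=0|1=1 G1=G0=1 G2=(0+0>=2)=0 -> 110
Step 3: G0=G1|G0=1|1=1 G1=G0=1 G2=(1+0>=2)=0 -> 110
Step 4: G0=G1|G0=1|1=1 G1=G0=1 G2=(1+0>=2)=0 -> 110
Step 5: G0=G1|G0=1|1=1 G1=G0=1 G2=(1+0>=2)=0 -> 110

110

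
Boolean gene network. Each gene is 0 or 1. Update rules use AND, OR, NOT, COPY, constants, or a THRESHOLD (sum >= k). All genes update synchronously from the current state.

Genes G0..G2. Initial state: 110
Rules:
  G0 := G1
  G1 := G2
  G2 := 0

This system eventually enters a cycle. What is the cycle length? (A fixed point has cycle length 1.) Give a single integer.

Answer: 1

Derivation:
Step 0: 110
Step 1: G0=G1=1 G1=G2=0 G2=0(const) -> 100
Step 2: G0=G1=0 G1=G2=0 G2=0(const) -> 000
Step 3: G0=G1=0 G1=G2=0 G2=0(const) -> 000
State from step 3 equals state from step 2 -> cycle length 1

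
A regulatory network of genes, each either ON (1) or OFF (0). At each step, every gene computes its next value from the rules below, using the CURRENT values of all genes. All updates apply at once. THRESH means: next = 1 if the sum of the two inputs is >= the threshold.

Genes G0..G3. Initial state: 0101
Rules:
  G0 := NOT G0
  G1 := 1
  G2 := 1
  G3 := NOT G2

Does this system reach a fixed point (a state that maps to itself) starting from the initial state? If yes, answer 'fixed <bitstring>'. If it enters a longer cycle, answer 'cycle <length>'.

Step 0: 0101
Step 1: G0=NOT G0=NOT 0=1 G1=1(const) G2=1(const) G3=NOT G2=NOT 0=1 -> 1111
Step 2: G0=NOT G0=NOT 1=0 G1=1(const) G2=1(const) G3=NOT G2=NOT 1=0 -> 0110
Step 3: G0=NOT G0=NOT 0=1 G1=1(const) G2=1(const) G3=NOT G2=NOT 1=0 -> 1110
Step 4: G0=NOT G0=NOT 1=0 G1=1(const) G2=1(const) G3=NOT G2=NOT 1=0 -> 0110
Cycle of length 2 starting at step 2 -> no fixed point

Answer: cycle 2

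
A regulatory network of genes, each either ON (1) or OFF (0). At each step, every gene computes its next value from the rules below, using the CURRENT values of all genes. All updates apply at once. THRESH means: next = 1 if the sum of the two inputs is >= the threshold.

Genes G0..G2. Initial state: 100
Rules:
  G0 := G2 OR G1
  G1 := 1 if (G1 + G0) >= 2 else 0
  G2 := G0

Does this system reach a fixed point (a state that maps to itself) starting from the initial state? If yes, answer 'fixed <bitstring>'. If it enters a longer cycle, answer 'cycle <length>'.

Step 0: 100
Step 1: G0=G2|G1=0|0=0 G1=(0+1>=2)=0 G2=G0=1 -> 001
Step 2: G0=G2|G1=1|0=1 G1=(0+0>=2)=0 G2=G0=0 -> 100
Cycle of length 2 starting at step 0 -> no fixed point

Answer: cycle 2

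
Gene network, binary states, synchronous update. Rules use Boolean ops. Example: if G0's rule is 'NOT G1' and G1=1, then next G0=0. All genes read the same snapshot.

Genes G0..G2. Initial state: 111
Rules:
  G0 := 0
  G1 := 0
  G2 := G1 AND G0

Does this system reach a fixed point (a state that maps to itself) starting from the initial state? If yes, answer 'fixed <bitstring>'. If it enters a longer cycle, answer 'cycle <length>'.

Step 0: 111
Step 1: G0=0(const) G1=0(const) G2=G1&G0=1&1=1 -> 001
Step 2: G0=0(const) G1=0(const) G2=G1&G0=0&0=0 -> 000
Step 3: G0=0(const) G1=0(const) G2=G1&G0=0&0=0 -> 000
Fixed point reached at step 2: 000

Answer: fixed 000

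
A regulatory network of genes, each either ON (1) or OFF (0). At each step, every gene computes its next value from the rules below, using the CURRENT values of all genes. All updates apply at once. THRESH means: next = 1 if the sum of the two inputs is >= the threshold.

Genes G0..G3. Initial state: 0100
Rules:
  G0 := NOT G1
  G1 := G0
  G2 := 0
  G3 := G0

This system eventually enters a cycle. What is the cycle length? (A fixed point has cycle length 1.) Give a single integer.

Step 0: 0100
Step 1: G0=NOT G1=NOT 1=0 G1=G0=0 G2=0(const) G3=G0=0 -> 0000
Step 2: G0=NOT G1=NOT 0=1 G1=G0=0 G2=0(const) G3=G0=0 -> 1000
Step 3: G0=NOT G1=NOT 0=1 G1=G0=1 G2=0(const) G3=G0=1 -> 1101
Step 4: G0=NOT G1=NOT 1=0 G1=G0=1 G2=0(const) G3=G0=1 -> 0101
Step 5: G0=NOT G1=NOT 1=0 G1=G0=0 G2=0(const) G3=G0=0 -> 0000
State from step 5 equals state from step 1 -> cycle length 4

Answer: 4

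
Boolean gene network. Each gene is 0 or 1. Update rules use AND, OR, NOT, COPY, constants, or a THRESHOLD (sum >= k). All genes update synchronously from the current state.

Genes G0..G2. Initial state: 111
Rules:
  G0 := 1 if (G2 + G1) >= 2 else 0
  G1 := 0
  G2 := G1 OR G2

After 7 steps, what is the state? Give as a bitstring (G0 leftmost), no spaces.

Step 1: G0=(1+1>=2)=1 G1=0(const) G2=G1|G2=1|1=1 -> 101
Step 2: G0=(1+0>=2)=0 G1=0(const) G2=G1|G2=0|1=1 -> 001
Step 3: G0=(1+0>=2)=0 G1=0(const) G2=G1|G2=0|1=1 -> 001
Step 4: G0=(1+0>=2)=0 G1=0(const) G2=G1|G2=0|1=1 -> 001
Step 5: G0=(1+0>=2)=0 G1=0(const) G2=G1|G2=0|1=1 -> 001
Step 6: G0=(1+0>=2)=0 G1=0(const) G2=G1|G2=0|1=1 -> 001
Step 7: G0=(1+0>=2)=0 G1=0(const) G2=G1|G2=0|1=1 -> 001

001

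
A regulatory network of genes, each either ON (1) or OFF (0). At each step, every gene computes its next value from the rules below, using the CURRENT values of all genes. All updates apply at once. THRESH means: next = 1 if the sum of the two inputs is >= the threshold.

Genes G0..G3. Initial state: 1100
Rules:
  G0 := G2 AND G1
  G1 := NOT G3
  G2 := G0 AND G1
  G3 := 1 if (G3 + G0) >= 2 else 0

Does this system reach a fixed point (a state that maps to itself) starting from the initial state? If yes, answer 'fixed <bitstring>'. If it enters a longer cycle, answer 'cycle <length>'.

Answer: cycle 2

Derivation:
Step 0: 1100
Step 1: G0=G2&G1=0&1=0 G1=NOT G3=NOT 0=1 G2=G0&G1=1&1=1 G3=(0+1>=2)=0 -> 0110
Step 2: G0=G2&G1=1&1=1 G1=NOT G3=NOT 0=1 G2=G0&G1=0&1=0 G3=(0+0>=2)=0 -> 1100
Cycle of length 2 starting at step 0 -> no fixed point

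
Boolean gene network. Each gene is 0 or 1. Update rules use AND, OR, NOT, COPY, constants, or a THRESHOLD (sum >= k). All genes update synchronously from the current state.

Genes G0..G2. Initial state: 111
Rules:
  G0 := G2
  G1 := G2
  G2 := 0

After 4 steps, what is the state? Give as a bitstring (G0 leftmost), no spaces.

Step 1: G0=G2=1 G1=G2=1 G2=0(const) -> 110
Step 2: G0=G2=0 G1=G2=0 G2=0(const) -> 000
Step 3: G0=G2=0 G1=G2=0 G2=0(const) -> 000
Step 4: G0=G2=0 G1=G2=0 G2=0(const) -> 000

000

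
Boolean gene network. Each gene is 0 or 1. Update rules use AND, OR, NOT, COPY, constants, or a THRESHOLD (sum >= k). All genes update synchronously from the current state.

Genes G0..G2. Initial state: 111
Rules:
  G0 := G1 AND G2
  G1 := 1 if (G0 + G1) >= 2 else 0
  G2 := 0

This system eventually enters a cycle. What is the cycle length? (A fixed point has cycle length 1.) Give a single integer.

Answer: 1

Derivation:
Step 0: 111
Step 1: G0=G1&G2=1&1=1 G1=(1+1>=2)=1 G2=0(const) -> 110
Step 2: G0=G1&G2=1&0=0 G1=(1+1>=2)=1 G2=0(const) -> 010
Step 3: G0=G1&G2=1&0=0 G1=(0+1>=2)=0 G2=0(const) -> 000
Step 4: G0=G1&G2=0&0=0 G1=(0+0>=2)=0 G2=0(const) -> 000
State from step 4 equals state from step 3 -> cycle length 1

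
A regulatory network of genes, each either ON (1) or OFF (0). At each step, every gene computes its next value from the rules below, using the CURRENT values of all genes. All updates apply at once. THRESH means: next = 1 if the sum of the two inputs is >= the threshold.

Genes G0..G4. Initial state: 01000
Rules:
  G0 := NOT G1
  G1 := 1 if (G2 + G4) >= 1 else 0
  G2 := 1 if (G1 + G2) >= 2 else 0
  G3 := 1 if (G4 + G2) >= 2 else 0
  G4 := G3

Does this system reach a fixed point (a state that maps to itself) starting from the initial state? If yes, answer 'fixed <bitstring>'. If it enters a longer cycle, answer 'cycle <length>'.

Answer: fixed 10000

Derivation:
Step 0: 01000
Step 1: G0=NOT G1=NOT 1=0 G1=(0+0>=1)=0 G2=(1+0>=2)=0 G3=(0+0>=2)=0 G4=G3=0 -> 00000
Step 2: G0=NOT G1=NOT 0=1 G1=(0+0>=1)=0 G2=(0+0>=2)=0 G3=(0+0>=2)=0 G4=G3=0 -> 10000
Step 3: G0=NOT G1=NOT 0=1 G1=(0+0>=1)=0 G2=(0+0>=2)=0 G3=(0+0>=2)=0 G4=G3=0 -> 10000
Fixed point reached at step 2: 10000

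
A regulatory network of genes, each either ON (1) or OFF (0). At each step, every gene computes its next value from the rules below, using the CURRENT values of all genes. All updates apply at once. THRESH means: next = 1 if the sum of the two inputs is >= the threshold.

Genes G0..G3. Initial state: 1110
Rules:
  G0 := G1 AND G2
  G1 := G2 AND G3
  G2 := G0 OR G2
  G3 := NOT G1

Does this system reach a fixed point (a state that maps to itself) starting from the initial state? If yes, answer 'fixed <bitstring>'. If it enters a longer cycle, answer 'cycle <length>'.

Answer: cycle 4

Derivation:
Step 0: 1110
Step 1: G0=G1&G2=1&1=1 G1=G2&G3=1&0=0 G2=G0|G2=1|1=1 G3=NOT G1=NOT 1=0 -> 1010
Step 2: G0=G1&G2=0&1=0 G1=G2&G3=1&0=0 G2=G0|G2=1|1=1 G3=NOT G1=NOT 0=1 -> 0011
Step 3: G0=G1&G2=0&1=0 G1=G2&G3=1&1=1 G2=G0|G2=0|1=1 G3=NOT G1=NOT 0=1 -> 0111
Step 4: G0=G1&G2=1&1=1 G1=G2&G3=1&1=1 G2=G0|G2=0|1=1 G3=NOT G1=NOT 1=0 -> 1110
Cycle of length 4 starting at step 0 -> no fixed point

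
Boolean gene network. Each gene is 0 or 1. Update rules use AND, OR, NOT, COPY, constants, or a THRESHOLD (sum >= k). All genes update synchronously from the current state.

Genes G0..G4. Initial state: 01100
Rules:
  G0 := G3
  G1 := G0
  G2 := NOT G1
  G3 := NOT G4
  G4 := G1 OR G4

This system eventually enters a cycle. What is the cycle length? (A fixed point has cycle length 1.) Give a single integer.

Answer: 1

Derivation:
Step 0: 01100
Step 1: G0=G3=0 G1=G0=0 G2=NOT G1=NOT 1=0 G3=NOT G4=NOT 0=1 G4=G1|G4=1|0=1 -> 00011
Step 2: G0=G3=1 G1=G0=0 G2=NOT G1=NOT 0=1 G3=NOT G4=NOT 1=0 G4=G1|G4=0|1=1 -> 10101
Step 3: G0=G3=0 G1=G0=1 G2=NOT G1=NOT 0=1 G3=NOT G4=NOT 1=0 G4=G1|G4=0|1=1 -> 01101
Step 4: G0=G3=0 G1=G0=0 G2=NOT G1=NOT 1=0 G3=NOT G4=NOT 1=0 G4=G1|G4=1|1=1 -> 00001
Step 5: G0=G3=0 G1=G0=0 G2=NOT G1=NOT 0=1 G3=NOT G4=NOT 1=0 G4=G1|G4=0|1=1 -> 00101
Step 6: G0=G3=0 G1=G0=0 G2=NOT G1=NOT 0=1 G3=NOT G4=NOT 1=0 G4=G1|G4=0|1=1 -> 00101
State from step 6 equals state from step 5 -> cycle length 1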